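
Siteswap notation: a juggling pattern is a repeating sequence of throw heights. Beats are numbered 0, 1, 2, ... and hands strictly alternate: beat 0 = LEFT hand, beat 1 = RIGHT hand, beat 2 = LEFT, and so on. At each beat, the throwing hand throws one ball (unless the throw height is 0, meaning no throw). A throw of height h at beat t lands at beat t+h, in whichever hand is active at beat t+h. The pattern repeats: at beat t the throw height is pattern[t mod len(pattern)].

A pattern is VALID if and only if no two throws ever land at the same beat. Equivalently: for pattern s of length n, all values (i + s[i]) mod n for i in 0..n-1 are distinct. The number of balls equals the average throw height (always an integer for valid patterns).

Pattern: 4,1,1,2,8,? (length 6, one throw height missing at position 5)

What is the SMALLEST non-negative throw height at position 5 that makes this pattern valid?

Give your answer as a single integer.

i=0: (0 + 4) mod 6 = 4
i=1: (1 + 1) mod 6 = 2
i=2: (2 + 1) mod 6 = 3
i=3: (3 + 2) mod 6 = 5
i=4: (4 + 8) mod 6 = 0
i=5: s[i]=? (unknown)
Known residues: [0, 2, 3, 4, 5]; need a permutation of 0..5, so missing residue r = 1
Need (5 + s) mod 6 = 1; smallest s = (1 - 5) mod 6 = 2

Answer: 2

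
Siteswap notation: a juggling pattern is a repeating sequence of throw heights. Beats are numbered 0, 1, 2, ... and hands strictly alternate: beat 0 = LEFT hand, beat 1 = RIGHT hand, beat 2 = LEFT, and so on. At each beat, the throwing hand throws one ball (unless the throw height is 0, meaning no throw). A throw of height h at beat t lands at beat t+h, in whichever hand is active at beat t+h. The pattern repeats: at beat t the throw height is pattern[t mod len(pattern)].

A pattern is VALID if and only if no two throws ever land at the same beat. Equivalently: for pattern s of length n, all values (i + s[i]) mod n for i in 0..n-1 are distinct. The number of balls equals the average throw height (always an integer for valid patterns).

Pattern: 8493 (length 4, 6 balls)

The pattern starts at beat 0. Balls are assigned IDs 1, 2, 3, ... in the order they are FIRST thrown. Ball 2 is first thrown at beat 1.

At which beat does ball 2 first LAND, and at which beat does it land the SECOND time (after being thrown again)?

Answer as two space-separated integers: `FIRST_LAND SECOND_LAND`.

Beat 0 (L): throw ball1 h=8 -> lands@8:L; in-air after throw: [b1@8:L]
Beat 1 (R): throw ball2 h=4 -> lands@5:R; in-air after throw: [b2@5:R b1@8:L]
Beat 2 (L): throw ball3 h=9 -> lands@11:R; in-air after throw: [b2@5:R b1@8:L b3@11:R]
Beat 3 (R): throw ball4 h=3 -> lands@6:L; in-air after throw: [b2@5:R b4@6:L b1@8:L b3@11:R]
Beat 4 (L): throw ball5 h=8 -> lands@12:L; in-air after throw: [b2@5:R b4@6:L b1@8:L b3@11:R b5@12:L]
Beat 5 (R): throw ball2 h=4 -> lands@9:R; in-air after throw: [b4@6:L b1@8:L b2@9:R b3@11:R b5@12:L]
Beat 6 (L): throw ball4 h=9 -> lands@15:R; in-air after throw: [b1@8:L b2@9:R b3@11:R b5@12:L b4@15:R]
Beat 7 (R): throw ball6 h=3 -> lands@10:L; in-air after throw: [b1@8:L b2@9:R b6@10:L b3@11:R b5@12:L b4@15:R]
Beat 8 (L): throw ball1 h=8 -> lands@16:L; in-air after throw: [b2@9:R b6@10:L b3@11:R b5@12:L b4@15:R b1@16:L]
Beat 9 (R): throw ball2 h=4 -> lands@13:R; in-air after throw: [b6@10:L b3@11:R b5@12:L b2@13:R b4@15:R b1@16:L]
Ball 2: thrown@1 h=4 -> first land @5; rethrown@5 h=4 -> second land @9

Answer: 5 9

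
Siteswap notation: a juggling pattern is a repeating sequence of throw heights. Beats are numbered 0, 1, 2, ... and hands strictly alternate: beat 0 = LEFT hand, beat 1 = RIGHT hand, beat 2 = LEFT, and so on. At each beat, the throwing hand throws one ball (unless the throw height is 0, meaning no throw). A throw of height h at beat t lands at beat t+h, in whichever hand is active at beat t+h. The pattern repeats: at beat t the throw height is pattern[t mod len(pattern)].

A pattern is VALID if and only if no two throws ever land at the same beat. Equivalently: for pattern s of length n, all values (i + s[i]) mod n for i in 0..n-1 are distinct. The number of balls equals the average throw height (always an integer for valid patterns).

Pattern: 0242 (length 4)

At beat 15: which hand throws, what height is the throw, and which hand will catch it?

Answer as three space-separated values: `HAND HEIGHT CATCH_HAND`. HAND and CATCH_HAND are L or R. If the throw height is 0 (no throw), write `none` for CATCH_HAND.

Answer: R 2 R

Derivation:
Beat 15: 15 mod 2 = 1, so hand = R
Throw height = pattern[15 mod 4] = pattern[3] = 2
Lands at beat 15+2=17, 17 mod 2 = 1, so catch hand = R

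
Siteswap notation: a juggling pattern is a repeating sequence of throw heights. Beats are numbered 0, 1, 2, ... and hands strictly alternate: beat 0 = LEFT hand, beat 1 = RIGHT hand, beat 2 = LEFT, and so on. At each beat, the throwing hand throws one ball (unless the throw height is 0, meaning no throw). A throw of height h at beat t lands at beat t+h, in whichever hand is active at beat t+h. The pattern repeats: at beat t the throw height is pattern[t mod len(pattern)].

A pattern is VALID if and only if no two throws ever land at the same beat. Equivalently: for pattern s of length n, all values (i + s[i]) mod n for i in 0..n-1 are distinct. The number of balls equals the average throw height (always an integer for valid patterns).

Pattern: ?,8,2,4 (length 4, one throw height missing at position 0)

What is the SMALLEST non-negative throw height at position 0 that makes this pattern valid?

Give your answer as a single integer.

Answer: 2

Derivation:
i=0: s[i]=? (unknown)
i=1: (1 + 8) mod 4 = 1
i=2: (2 + 2) mod 4 = 0
i=3: (3 + 4) mod 4 = 3
Known residues: [0, 1, 3]; need a permutation of 0..3, so missing residue r = 2
Need (0 + s) mod 4 = 2; smallest s = (2 - 0) mod 4 = 2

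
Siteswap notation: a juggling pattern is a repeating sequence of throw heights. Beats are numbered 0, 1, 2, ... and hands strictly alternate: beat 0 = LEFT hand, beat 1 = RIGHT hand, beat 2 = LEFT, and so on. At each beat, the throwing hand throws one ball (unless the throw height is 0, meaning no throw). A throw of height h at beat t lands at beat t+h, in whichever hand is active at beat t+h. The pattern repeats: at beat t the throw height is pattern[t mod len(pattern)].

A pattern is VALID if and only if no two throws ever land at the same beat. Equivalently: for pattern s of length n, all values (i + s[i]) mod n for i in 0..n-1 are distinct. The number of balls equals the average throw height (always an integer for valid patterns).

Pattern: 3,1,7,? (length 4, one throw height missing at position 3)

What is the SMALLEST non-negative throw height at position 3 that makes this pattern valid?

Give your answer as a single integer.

i=0: (0 + 3) mod 4 = 3
i=1: (1 + 1) mod 4 = 2
i=2: (2 + 7) mod 4 = 1
i=3: s[i]=? (unknown)
Known residues: [1, 2, 3]; need a permutation of 0..3, so missing residue r = 0
Need (3 + s) mod 4 = 0; smallest s = (0 - 3) mod 4 = 1

Answer: 1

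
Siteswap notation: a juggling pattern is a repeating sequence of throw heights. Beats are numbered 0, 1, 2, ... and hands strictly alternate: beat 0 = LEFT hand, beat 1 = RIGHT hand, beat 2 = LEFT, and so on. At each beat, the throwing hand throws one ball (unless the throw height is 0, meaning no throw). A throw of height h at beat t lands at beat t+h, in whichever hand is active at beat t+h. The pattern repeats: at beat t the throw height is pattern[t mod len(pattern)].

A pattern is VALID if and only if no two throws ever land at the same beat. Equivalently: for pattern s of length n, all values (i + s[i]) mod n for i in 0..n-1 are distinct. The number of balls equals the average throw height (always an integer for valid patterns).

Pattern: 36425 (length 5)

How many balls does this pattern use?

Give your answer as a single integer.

Answer: 4

Derivation:
Pattern = [3, 6, 4, 2, 5], length n = 5
  position 0: throw height = 3, running sum = 3
  position 1: throw height = 6, running sum = 9
  position 2: throw height = 4, running sum = 13
  position 3: throw height = 2, running sum = 15
  position 4: throw height = 5, running sum = 20
Total sum = 20; balls = sum / n = 20 / 5 = 4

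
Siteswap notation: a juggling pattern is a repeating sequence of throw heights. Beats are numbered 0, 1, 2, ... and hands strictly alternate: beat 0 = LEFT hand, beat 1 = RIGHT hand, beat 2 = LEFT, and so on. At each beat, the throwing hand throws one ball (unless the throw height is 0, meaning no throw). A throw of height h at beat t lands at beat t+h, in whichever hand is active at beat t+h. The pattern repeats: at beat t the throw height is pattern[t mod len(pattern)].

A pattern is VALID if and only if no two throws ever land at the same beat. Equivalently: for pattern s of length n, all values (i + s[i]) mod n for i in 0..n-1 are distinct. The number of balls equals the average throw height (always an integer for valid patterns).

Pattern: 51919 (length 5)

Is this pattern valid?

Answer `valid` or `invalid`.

Answer: valid

Derivation:
i=0: (i + s[i]) mod n = (0 + 5) mod 5 = 0
i=1: (i + s[i]) mod n = (1 + 1) mod 5 = 2
i=2: (i + s[i]) mod n = (2 + 9) mod 5 = 1
i=3: (i + s[i]) mod n = (3 + 1) mod 5 = 4
i=4: (i + s[i]) mod n = (4 + 9) mod 5 = 3
Residues: [0, 2, 1, 4, 3], distinct: True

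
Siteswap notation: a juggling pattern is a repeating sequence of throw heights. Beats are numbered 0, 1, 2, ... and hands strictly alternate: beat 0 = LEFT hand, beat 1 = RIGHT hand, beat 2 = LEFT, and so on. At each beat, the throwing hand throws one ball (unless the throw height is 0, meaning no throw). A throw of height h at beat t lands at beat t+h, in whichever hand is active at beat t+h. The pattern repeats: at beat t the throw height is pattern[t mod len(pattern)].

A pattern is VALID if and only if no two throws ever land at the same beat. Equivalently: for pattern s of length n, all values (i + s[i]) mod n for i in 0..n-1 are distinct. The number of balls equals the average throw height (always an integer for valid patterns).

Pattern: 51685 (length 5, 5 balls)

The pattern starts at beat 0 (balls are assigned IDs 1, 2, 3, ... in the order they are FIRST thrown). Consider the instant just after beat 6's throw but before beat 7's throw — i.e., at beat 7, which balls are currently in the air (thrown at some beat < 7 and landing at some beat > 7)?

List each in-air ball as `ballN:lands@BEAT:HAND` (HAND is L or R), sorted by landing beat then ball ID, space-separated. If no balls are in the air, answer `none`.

Beat 0 (L): throw ball1 h=5 -> lands@5:R; in-air after throw: [b1@5:R]
Beat 1 (R): throw ball2 h=1 -> lands@2:L; in-air after throw: [b2@2:L b1@5:R]
Beat 2 (L): throw ball2 h=6 -> lands@8:L; in-air after throw: [b1@5:R b2@8:L]
Beat 3 (R): throw ball3 h=8 -> lands@11:R; in-air after throw: [b1@5:R b2@8:L b3@11:R]
Beat 4 (L): throw ball4 h=5 -> lands@9:R; in-air after throw: [b1@5:R b2@8:L b4@9:R b3@11:R]
Beat 5 (R): throw ball1 h=5 -> lands@10:L; in-air after throw: [b2@8:L b4@9:R b1@10:L b3@11:R]
Beat 6 (L): throw ball5 h=1 -> lands@7:R; in-air after throw: [b5@7:R b2@8:L b4@9:R b1@10:L b3@11:R]
Beat 7 (R): throw ball5 h=6 -> lands@13:R; in-air after throw: [b2@8:L b4@9:R b1@10:L b3@11:R b5@13:R]

Answer: ball2:lands@8:L ball4:lands@9:R ball1:lands@10:L ball3:lands@11:R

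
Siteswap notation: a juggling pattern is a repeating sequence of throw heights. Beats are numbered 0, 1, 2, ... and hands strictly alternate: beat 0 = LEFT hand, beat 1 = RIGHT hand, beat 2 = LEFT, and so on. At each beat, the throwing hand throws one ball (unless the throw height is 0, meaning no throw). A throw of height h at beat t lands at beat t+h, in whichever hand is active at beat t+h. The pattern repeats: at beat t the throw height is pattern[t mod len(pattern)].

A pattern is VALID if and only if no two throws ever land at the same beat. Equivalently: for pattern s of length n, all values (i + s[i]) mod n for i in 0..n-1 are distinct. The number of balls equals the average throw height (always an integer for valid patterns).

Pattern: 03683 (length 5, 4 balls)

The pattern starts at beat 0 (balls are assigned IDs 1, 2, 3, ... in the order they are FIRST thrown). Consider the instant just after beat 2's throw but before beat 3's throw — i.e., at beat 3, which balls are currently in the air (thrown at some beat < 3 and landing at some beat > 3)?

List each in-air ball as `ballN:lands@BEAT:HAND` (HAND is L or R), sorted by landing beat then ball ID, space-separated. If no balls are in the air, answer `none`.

Beat 1 (R): throw ball1 h=3 -> lands@4:L; in-air after throw: [b1@4:L]
Beat 2 (L): throw ball2 h=6 -> lands@8:L; in-air after throw: [b1@4:L b2@8:L]
Beat 3 (R): throw ball3 h=8 -> lands@11:R; in-air after throw: [b1@4:L b2@8:L b3@11:R]

Answer: ball1:lands@4:L ball2:lands@8:L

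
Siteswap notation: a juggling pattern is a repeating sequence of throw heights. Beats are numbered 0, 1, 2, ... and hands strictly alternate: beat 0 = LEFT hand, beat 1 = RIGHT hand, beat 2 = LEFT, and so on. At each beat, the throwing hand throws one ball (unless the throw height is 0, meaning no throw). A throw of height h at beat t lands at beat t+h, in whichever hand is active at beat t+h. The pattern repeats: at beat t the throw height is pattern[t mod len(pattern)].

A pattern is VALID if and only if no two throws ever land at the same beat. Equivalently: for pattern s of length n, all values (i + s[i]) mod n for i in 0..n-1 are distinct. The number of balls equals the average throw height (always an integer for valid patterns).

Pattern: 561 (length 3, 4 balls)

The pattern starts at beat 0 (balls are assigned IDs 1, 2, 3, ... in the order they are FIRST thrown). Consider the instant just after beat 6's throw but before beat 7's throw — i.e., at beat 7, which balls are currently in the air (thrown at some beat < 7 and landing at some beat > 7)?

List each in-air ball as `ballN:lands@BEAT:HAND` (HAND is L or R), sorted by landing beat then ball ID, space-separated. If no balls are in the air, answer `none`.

Beat 0 (L): throw ball1 h=5 -> lands@5:R; in-air after throw: [b1@5:R]
Beat 1 (R): throw ball2 h=6 -> lands@7:R; in-air after throw: [b1@5:R b2@7:R]
Beat 2 (L): throw ball3 h=1 -> lands@3:R; in-air after throw: [b3@3:R b1@5:R b2@7:R]
Beat 3 (R): throw ball3 h=5 -> lands@8:L; in-air after throw: [b1@5:R b2@7:R b3@8:L]
Beat 4 (L): throw ball4 h=6 -> lands@10:L; in-air after throw: [b1@5:R b2@7:R b3@8:L b4@10:L]
Beat 5 (R): throw ball1 h=1 -> lands@6:L; in-air after throw: [b1@6:L b2@7:R b3@8:L b4@10:L]
Beat 6 (L): throw ball1 h=5 -> lands@11:R; in-air after throw: [b2@7:R b3@8:L b4@10:L b1@11:R]
Beat 7 (R): throw ball2 h=6 -> lands@13:R; in-air after throw: [b3@8:L b4@10:L b1@11:R b2@13:R]

Answer: ball3:lands@8:L ball4:lands@10:L ball1:lands@11:R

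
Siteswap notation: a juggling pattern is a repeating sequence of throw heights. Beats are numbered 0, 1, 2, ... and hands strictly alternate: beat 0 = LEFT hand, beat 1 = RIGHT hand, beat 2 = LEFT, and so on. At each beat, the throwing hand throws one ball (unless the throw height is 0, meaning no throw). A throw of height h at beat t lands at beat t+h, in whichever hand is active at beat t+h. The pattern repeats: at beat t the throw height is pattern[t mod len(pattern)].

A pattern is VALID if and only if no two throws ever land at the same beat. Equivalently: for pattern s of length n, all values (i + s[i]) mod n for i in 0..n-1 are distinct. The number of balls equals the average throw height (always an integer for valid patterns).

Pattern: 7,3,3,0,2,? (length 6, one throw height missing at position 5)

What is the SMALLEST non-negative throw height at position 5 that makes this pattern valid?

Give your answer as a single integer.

i=0: (0 + 7) mod 6 = 1
i=1: (1 + 3) mod 6 = 4
i=2: (2 + 3) mod 6 = 5
i=3: (3 + 0) mod 6 = 3
i=4: (4 + 2) mod 6 = 0
i=5: s[i]=? (unknown)
Known residues: [0, 1, 3, 4, 5]; need a permutation of 0..5, so missing residue r = 2
Need (5 + s) mod 6 = 2; smallest s = (2 - 5) mod 6 = 3

Answer: 3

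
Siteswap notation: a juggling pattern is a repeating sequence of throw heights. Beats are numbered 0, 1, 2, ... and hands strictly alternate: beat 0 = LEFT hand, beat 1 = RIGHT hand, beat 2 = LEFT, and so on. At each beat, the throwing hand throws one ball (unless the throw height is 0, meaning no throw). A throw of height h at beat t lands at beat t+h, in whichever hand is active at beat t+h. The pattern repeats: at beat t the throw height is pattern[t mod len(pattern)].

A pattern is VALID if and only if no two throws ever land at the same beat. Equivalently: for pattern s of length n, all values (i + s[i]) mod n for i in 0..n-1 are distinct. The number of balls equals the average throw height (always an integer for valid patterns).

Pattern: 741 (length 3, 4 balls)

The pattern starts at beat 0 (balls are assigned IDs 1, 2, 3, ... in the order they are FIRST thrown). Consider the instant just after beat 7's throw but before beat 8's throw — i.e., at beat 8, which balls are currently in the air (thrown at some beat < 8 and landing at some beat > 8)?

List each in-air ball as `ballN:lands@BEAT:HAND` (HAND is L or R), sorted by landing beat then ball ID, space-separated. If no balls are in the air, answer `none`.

Beat 0 (L): throw ball1 h=7 -> lands@7:R; in-air after throw: [b1@7:R]
Beat 1 (R): throw ball2 h=4 -> lands@5:R; in-air after throw: [b2@5:R b1@7:R]
Beat 2 (L): throw ball3 h=1 -> lands@3:R; in-air after throw: [b3@3:R b2@5:R b1@7:R]
Beat 3 (R): throw ball3 h=7 -> lands@10:L; in-air after throw: [b2@5:R b1@7:R b3@10:L]
Beat 4 (L): throw ball4 h=4 -> lands@8:L; in-air after throw: [b2@5:R b1@7:R b4@8:L b3@10:L]
Beat 5 (R): throw ball2 h=1 -> lands@6:L; in-air after throw: [b2@6:L b1@7:R b4@8:L b3@10:L]
Beat 6 (L): throw ball2 h=7 -> lands@13:R; in-air after throw: [b1@7:R b4@8:L b3@10:L b2@13:R]
Beat 7 (R): throw ball1 h=4 -> lands@11:R; in-air after throw: [b4@8:L b3@10:L b1@11:R b2@13:R]
Beat 8 (L): throw ball4 h=1 -> lands@9:R; in-air after throw: [b4@9:R b3@10:L b1@11:R b2@13:R]

Answer: ball3:lands@10:L ball1:lands@11:R ball2:lands@13:R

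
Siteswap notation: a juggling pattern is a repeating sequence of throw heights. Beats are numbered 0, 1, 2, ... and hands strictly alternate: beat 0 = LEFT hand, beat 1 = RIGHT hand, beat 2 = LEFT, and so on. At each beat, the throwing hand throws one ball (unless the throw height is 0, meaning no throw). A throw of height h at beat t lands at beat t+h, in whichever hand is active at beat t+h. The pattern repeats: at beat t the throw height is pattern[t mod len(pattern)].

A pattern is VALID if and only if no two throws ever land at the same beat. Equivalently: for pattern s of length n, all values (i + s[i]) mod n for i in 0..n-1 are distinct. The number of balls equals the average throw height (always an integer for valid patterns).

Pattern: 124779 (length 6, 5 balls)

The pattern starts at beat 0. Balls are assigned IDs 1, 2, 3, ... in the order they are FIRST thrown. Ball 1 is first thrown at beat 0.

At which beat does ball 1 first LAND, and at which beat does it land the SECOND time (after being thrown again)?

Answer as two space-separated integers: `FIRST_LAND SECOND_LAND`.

Beat 0 (L): throw ball1 h=1 -> lands@1:R; in-air after throw: [b1@1:R]
Beat 1 (R): throw ball1 h=2 -> lands@3:R; in-air after throw: [b1@3:R]
Beat 2 (L): throw ball2 h=4 -> lands@6:L; in-air after throw: [b1@3:R b2@6:L]
Beat 3 (R): throw ball1 h=7 -> lands@10:L; in-air after throw: [b2@6:L b1@10:L]
Ball 1: thrown@0 h=1 -> first land @1; rethrown@1 h=2 -> second land @3

Answer: 1 3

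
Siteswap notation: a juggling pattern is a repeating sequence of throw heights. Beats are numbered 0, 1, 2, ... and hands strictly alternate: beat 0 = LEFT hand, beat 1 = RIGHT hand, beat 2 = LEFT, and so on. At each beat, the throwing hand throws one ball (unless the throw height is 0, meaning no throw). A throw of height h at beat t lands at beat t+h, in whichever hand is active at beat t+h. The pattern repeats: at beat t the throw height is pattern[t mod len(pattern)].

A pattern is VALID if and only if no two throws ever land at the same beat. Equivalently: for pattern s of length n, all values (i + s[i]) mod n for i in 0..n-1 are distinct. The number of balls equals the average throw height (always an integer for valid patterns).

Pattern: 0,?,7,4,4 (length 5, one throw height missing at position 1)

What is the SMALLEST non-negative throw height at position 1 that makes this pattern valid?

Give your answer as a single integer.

Answer: 0

Derivation:
i=0: (0 + 0) mod 5 = 0
i=1: s[i]=? (unknown)
i=2: (2 + 7) mod 5 = 4
i=3: (3 + 4) mod 5 = 2
i=4: (4 + 4) mod 5 = 3
Known residues: [0, 2, 3, 4]; need a permutation of 0..4, so missing residue r = 1
Need (1 + s) mod 5 = 1; smallest s = (1 - 1) mod 5 = 0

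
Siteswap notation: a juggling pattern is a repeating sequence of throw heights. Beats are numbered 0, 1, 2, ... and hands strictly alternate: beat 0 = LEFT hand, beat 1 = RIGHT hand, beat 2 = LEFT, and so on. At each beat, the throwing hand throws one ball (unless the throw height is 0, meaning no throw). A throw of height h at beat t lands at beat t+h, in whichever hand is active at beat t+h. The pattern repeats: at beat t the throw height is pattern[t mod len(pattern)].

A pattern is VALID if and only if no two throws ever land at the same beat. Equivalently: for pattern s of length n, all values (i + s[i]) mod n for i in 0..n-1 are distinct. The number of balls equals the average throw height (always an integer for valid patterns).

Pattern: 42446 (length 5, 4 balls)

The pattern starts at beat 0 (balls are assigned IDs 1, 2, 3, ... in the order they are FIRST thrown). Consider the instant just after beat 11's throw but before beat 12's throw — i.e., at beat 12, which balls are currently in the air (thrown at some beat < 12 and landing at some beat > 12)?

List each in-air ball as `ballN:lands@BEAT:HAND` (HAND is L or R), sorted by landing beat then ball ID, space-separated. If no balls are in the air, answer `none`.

Beat 0 (L): throw ball1 h=4 -> lands@4:L; in-air after throw: [b1@4:L]
Beat 1 (R): throw ball2 h=2 -> lands@3:R; in-air after throw: [b2@3:R b1@4:L]
Beat 2 (L): throw ball3 h=4 -> lands@6:L; in-air after throw: [b2@3:R b1@4:L b3@6:L]
Beat 3 (R): throw ball2 h=4 -> lands@7:R; in-air after throw: [b1@4:L b3@6:L b2@7:R]
Beat 4 (L): throw ball1 h=6 -> lands@10:L; in-air after throw: [b3@6:L b2@7:R b1@10:L]
Beat 5 (R): throw ball4 h=4 -> lands@9:R; in-air after throw: [b3@6:L b2@7:R b4@9:R b1@10:L]
Beat 6 (L): throw ball3 h=2 -> lands@8:L; in-air after throw: [b2@7:R b3@8:L b4@9:R b1@10:L]
Beat 7 (R): throw ball2 h=4 -> lands@11:R; in-air after throw: [b3@8:L b4@9:R b1@10:L b2@11:R]
Beat 8 (L): throw ball3 h=4 -> lands@12:L; in-air after throw: [b4@9:R b1@10:L b2@11:R b3@12:L]
Beat 9 (R): throw ball4 h=6 -> lands@15:R; in-air after throw: [b1@10:L b2@11:R b3@12:L b4@15:R]
Beat 10 (L): throw ball1 h=4 -> lands@14:L; in-air after throw: [b2@11:R b3@12:L b1@14:L b4@15:R]
Beat 11 (R): throw ball2 h=2 -> lands@13:R; in-air after throw: [b3@12:L b2@13:R b1@14:L b4@15:R]
Beat 12 (L): throw ball3 h=4 -> lands@16:L; in-air after throw: [b2@13:R b1@14:L b4@15:R b3@16:L]

Answer: ball2:lands@13:R ball1:lands@14:L ball4:lands@15:R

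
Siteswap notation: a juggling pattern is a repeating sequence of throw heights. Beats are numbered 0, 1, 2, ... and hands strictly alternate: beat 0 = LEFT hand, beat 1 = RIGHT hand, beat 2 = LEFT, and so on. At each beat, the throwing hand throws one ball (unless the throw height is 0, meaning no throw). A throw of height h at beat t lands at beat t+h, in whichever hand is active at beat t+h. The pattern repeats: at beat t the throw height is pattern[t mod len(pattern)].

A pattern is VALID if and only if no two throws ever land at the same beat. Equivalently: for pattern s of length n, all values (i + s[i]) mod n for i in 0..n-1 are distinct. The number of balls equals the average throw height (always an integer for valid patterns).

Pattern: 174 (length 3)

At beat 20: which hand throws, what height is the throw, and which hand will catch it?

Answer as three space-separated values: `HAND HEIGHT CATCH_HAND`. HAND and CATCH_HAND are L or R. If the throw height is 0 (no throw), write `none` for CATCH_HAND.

Answer: L 4 L

Derivation:
Beat 20: 20 mod 2 = 0, so hand = L
Throw height = pattern[20 mod 3] = pattern[2] = 4
Lands at beat 20+4=24, 24 mod 2 = 0, so catch hand = L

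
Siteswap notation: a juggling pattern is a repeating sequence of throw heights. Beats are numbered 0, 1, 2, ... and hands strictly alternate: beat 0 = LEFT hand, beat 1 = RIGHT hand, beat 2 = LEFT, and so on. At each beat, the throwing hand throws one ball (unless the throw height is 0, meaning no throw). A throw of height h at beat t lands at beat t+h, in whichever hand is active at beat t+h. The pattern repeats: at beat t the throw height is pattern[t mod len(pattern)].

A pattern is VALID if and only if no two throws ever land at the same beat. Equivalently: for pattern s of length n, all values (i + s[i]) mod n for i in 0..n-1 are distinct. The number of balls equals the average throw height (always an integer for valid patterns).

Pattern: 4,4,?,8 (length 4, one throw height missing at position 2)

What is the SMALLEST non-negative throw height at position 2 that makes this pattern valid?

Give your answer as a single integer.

Answer: 0

Derivation:
i=0: (0 + 4) mod 4 = 0
i=1: (1 + 4) mod 4 = 1
i=2: s[i]=? (unknown)
i=3: (3 + 8) mod 4 = 3
Known residues: [0, 1, 3]; need a permutation of 0..3, so missing residue r = 2
Need (2 + s) mod 4 = 2; smallest s = (2 - 2) mod 4 = 0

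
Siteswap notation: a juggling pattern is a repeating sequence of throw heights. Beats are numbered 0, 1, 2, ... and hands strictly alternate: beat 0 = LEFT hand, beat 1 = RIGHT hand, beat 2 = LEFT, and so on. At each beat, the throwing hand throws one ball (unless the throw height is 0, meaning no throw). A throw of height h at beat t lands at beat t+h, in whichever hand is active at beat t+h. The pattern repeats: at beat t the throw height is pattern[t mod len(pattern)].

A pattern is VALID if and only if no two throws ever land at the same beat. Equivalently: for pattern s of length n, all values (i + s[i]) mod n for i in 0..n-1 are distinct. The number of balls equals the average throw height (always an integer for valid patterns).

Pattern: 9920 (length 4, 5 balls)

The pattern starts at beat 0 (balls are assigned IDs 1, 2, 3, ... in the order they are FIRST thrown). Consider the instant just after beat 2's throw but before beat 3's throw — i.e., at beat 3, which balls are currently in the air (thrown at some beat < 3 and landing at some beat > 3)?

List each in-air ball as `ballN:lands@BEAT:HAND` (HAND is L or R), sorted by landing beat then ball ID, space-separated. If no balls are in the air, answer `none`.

Answer: ball3:lands@4:L ball1:lands@9:R ball2:lands@10:L

Derivation:
Beat 0 (L): throw ball1 h=9 -> lands@9:R; in-air after throw: [b1@9:R]
Beat 1 (R): throw ball2 h=9 -> lands@10:L; in-air after throw: [b1@9:R b2@10:L]
Beat 2 (L): throw ball3 h=2 -> lands@4:L; in-air after throw: [b3@4:L b1@9:R b2@10:L]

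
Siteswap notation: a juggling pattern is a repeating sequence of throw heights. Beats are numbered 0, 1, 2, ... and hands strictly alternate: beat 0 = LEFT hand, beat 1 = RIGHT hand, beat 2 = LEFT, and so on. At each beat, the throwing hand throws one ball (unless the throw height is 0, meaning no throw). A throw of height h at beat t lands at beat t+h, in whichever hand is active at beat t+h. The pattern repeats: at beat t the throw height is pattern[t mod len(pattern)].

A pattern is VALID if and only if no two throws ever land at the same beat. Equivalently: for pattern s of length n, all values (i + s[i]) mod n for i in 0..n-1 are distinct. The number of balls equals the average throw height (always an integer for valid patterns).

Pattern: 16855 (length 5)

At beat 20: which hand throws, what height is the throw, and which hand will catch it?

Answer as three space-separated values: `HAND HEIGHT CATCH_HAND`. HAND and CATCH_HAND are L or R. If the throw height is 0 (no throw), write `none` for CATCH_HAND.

Beat 20: 20 mod 2 = 0, so hand = L
Throw height = pattern[20 mod 5] = pattern[0] = 1
Lands at beat 20+1=21, 21 mod 2 = 1, so catch hand = R

Answer: L 1 R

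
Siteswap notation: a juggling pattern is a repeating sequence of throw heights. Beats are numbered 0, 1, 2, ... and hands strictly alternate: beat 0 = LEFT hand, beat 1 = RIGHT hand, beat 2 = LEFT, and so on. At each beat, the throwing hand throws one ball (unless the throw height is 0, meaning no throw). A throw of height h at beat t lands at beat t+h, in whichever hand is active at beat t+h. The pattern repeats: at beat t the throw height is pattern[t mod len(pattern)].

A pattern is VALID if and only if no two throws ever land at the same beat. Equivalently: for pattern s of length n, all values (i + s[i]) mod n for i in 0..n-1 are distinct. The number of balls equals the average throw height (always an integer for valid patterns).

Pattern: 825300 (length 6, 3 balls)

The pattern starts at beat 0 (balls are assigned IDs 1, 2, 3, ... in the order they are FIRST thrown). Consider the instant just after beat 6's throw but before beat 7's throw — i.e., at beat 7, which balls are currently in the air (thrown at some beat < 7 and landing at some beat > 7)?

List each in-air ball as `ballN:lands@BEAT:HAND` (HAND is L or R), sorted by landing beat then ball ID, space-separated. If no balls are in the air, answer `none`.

Answer: ball1:lands@8:L ball2:lands@14:L

Derivation:
Beat 0 (L): throw ball1 h=8 -> lands@8:L; in-air after throw: [b1@8:L]
Beat 1 (R): throw ball2 h=2 -> lands@3:R; in-air after throw: [b2@3:R b1@8:L]
Beat 2 (L): throw ball3 h=5 -> lands@7:R; in-air after throw: [b2@3:R b3@7:R b1@8:L]
Beat 3 (R): throw ball2 h=3 -> lands@6:L; in-air after throw: [b2@6:L b3@7:R b1@8:L]
Beat 6 (L): throw ball2 h=8 -> lands@14:L; in-air after throw: [b3@7:R b1@8:L b2@14:L]
Beat 7 (R): throw ball3 h=2 -> lands@9:R; in-air after throw: [b1@8:L b3@9:R b2@14:L]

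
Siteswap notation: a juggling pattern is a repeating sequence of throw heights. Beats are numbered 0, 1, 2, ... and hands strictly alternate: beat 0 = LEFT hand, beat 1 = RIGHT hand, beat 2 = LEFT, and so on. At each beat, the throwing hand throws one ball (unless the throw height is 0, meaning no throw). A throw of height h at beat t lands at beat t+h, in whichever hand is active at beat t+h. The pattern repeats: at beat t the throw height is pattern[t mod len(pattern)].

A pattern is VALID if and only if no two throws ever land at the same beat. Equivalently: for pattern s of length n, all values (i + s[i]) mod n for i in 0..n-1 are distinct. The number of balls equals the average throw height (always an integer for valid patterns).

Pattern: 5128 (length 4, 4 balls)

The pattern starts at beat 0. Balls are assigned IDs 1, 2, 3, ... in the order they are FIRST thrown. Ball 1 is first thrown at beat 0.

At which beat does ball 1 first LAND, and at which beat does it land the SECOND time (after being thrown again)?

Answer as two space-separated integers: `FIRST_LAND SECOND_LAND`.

Beat 0 (L): throw ball1 h=5 -> lands@5:R; in-air after throw: [b1@5:R]
Beat 1 (R): throw ball2 h=1 -> lands@2:L; in-air after throw: [b2@2:L b1@5:R]
Beat 2 (L): throw ball2 h=2 -> lands@4:L; in-air after throw: [b2@4:L b1@5:R]
Beat 3 (R): throw ball3 h=8 -> lands@11:R; in-air after throw: [b2@4:L b1@5:R b3@11:R]
Beat 4 (L): throw ball2 h=5 -> lands@9:R; in-air after throw: [b1@5:R b2@9:R b3@11:R]
Beat 5 (R): throw ball1 h=1 -> lands@6:L; in-air after throw: [b1@6:L b2@9:R b3@11:R]
Beat 6 (L): throw ball1 h=2 -> lands@8:L; in-air after throw: [b1@8:L b2@9:R b3@11:R]
Ball 1: thrown@0 h=5 -> first land @5; rethrown@5 h=1 -> second land @6

Answer: 5 6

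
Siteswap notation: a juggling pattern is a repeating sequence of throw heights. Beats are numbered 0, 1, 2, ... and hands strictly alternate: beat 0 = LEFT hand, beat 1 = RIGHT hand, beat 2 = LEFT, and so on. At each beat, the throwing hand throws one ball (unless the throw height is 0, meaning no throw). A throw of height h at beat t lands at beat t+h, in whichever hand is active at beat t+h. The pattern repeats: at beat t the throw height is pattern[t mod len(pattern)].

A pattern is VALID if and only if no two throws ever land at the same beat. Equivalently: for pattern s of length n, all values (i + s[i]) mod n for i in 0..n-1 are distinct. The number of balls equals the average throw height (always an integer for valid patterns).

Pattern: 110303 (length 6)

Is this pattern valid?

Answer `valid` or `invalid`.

Answer: invalid

Derivation:
i=0: (i + s[i]) mod n = (0 + 1) mod 6 = 1
i=1: (i + s[i]) mod n = (1 + 1) mod 6 = 2
i=2: (i + s[i]) mod n = (2 + 0) mod 6 = 2
i=3: (i + s[i]) mod n = (3 + 3) mod 6 = 0
i=4: (i + s[i]) mod n = (4 + 0) mod 6 = 4
i=5: (i + s[i]) mod n = (5 + 3) mod 6 = 2
Residues: [1, 2, 2, 0, 4, 2], distinct: False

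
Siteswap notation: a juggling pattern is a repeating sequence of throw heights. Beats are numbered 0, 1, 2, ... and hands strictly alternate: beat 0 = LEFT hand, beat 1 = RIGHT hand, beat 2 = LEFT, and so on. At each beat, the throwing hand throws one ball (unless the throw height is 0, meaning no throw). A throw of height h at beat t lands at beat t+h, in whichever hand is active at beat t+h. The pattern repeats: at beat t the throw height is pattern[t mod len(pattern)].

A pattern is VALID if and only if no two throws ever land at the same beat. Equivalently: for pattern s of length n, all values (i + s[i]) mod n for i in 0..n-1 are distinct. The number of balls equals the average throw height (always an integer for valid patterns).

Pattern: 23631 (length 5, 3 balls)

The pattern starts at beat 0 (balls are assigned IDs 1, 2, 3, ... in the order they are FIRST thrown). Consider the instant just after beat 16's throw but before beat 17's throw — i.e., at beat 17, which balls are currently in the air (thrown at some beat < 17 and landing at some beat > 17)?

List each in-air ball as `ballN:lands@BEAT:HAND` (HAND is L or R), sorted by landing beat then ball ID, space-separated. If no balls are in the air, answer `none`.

Beat 0 (L): throw ball1 h=2 -> lands@2:L; in-air after throw: [b1@2:L]
Beat 1 (R): throw ball2 h=3 -> lands@4:L; in-air after throw: [b1@2:L b2@4:L]
Beat 2 (L): throw ball1 h=6 -> lands@8:L; in-air after throw: [b2@4:L b1@8:L]
Beat 3 (R): throw ball3 h=3 -> lands@6:L; in-air after throw: [b2@4:L b3@6:L b1@8:L]
Beat 4 (L): throw ball2 h=1 -> lands@5:R; in-air after throw: [b2@5:R b3@6:L b1@8:L]
Beat 5 (R): throw ball2 h=2 -> lands@7:R; in-air after throw: [b3@6:L b2@7:R b1@8:L]
Beat 6 (L): throw ball3 h=3 -> lands@9:R; in-air after throw: [b2@7:R b1@8:L b3@9:R]
Beat 7 (R): throw ball2 h=6 -> lands@13:R; in-air after throw: [b1@8:L b3@9:R b2@13:R]
Beat 8 (L): throw ball1 h=3 -> lands@11:R; in-air after throw: [b3@9:R b1@11:R b2@13:R]
Beat 9 (R): throw ball3 h=1 -> lands@10:L; in-air after throw: [b3@10:L b1@11:R b2@13:R]
Beat 10 (L): throw ball3 h=2 -> lands@12:L; in-air after throw: [b1@11:R b3@12:L b2@13:R]
Beat 11 (R): throw ball1 h=3 -> lands@14:L; in-air after throw: [b3@12:L b2@13:R b1@14:L]
Beat 12 (L): throw ball3 h=6 -> lands@18:L; in-air after throw: [b2@13:R b1@14:L b3@18:L]
Beat 13 (R): throw ball2 h=3 -> lands@16:L; in-air after throw: [b1@14:L b2@16:L b3@18:L]
Beat 14 (L): throw ball1 h=1 -> lands@15:R; in-air after throw: [b1@15:R b2@16:L b3@18:L]
Beat 15 (R): throw ball1 h=2 -> lands@17:R; in-air after throw: [b2@16:L b1@17:R b3@18:L]
Beat 16 (L): throw ball2 h=3 -> lands@19:R; in-air after throw: [b1@17:R b3@18:L b2@19:R]
Beat 17 (R): throw ball1 h=6 -> lands@23:R; in-air after throw: [b3@18:L b2@19:R b1@23:R]

Answer: ball3:lands@18:L ball2:lands@19:R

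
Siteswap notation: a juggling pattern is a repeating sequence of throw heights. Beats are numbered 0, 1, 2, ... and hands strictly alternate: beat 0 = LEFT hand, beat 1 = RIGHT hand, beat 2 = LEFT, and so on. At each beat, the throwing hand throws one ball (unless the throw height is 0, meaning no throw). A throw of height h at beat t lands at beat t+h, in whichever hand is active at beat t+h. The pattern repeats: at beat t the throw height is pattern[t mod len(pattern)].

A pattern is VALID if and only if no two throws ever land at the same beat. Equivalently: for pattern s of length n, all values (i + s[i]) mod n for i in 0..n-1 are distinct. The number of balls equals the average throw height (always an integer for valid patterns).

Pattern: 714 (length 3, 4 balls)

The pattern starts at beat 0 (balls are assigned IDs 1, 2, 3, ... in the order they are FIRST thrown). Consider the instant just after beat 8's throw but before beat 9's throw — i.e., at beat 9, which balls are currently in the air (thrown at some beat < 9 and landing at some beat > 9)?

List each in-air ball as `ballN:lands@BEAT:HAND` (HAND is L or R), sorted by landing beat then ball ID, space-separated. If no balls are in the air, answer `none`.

Beat 0 (L): throw ball1 h=7 -> lands@7:R; in-air after throw: [b1@7:R]
Beat 1 (R): throw ball2 h=1 -> lands@2:L; in-air after throw: [b2@2:L b1@7:R]
Beat 2 (L): throw ball2 h=4 -> lands@6:L; in-air after throw: [b2@6:L b1@7:R]
Beat 3 (R): throw ball3 h=7 -> lands@10:L; in-air after throw: [b2@6:L b1@7:R b3@10:L]
Beat 4 (L): throw ball4 h=1 -> lands@5:R; in-air after throw: [b4@5:R b2@6:L b1@7:R b3@10:L]
Beat 5 (R): throw ball4 h=4 -> lands@9:R; in-air after throw: [b2@6:L b1@7:R b4@9:R b3@10:L]
Beat 6 (L): throw ball2 h=7 -> lands@13:R; in-air after throw: [b1@7:R b4@9:R b3@10:L b2@13:R]
Beat 7 (R): throw ball1 h=1 -> lands@8:L; in-air after throw: [b1@8:L b4@9:R b3@10:L b2@13:R]
Beat 8 (L): throw ball1 h=4 -> lands@12:L; in-air after throw: [b4@9:R b3@10:L b1@12:L b2@13:R]
Beat 9 (R): throw ball4 h=7 -> lands@16:L; in-air after throw: [b3@10:L b1@12:L b2@13:R b4@16:L]

Answer: ball3:lands@10:L ball1:lands@12:L ball2:lands@13:R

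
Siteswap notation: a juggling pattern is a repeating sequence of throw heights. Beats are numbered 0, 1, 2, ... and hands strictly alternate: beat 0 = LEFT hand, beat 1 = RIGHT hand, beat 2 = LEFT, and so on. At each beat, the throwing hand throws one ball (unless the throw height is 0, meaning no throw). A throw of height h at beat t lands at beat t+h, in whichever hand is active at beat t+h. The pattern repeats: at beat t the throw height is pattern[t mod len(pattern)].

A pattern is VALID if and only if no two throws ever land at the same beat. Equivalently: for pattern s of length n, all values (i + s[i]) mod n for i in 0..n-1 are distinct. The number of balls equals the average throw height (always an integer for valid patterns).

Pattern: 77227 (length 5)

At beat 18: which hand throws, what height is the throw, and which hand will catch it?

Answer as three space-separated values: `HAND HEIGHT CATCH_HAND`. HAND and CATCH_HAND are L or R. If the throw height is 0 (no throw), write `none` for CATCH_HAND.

Beat 18: 18 mod 2 = 0, so hand = L
Throw height = pattern[18 mod 5] = pattern[3] = 2
Lands at beat 18+2=20, 20 mod 2 = 0, so catch hand = L

Answer: L 2 L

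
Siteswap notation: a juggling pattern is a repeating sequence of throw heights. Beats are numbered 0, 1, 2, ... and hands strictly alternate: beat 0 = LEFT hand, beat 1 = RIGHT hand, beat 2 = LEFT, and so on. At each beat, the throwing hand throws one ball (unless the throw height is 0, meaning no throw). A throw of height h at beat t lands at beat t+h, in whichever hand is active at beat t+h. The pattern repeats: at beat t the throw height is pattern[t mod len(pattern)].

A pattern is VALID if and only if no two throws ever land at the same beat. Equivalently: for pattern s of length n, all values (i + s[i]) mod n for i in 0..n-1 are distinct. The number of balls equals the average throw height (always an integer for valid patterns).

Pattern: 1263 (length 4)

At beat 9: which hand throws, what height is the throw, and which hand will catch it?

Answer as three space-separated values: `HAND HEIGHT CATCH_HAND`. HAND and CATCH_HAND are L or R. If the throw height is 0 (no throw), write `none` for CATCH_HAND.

Beat 9: 9 mod 2 = 1, so hand = R
Throw height = pattern[9 mod 4] = pattern[1] = 2
Lands at beat 9+2=11, 11 mod 2 = 1, so catch hand = R

Answer: R 2 R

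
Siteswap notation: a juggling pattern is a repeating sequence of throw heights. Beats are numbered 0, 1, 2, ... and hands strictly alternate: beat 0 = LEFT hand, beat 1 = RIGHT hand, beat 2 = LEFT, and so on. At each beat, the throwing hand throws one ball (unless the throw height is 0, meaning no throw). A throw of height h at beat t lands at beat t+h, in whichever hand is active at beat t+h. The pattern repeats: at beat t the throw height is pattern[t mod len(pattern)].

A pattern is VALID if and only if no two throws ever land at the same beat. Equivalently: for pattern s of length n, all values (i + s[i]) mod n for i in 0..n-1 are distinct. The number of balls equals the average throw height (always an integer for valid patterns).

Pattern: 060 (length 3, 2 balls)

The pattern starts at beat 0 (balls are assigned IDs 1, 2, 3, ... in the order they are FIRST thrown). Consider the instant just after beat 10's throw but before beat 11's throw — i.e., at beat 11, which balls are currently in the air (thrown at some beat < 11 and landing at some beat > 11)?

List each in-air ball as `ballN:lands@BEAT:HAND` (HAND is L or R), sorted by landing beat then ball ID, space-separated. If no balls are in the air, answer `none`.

Beat 1 (R): throw ball1 h=6 -> lands@7:R; in-air after throw: [b1@7:R]
Beat 4 (L): throw ball2 h=6 -> lands@10:L; in-air after throw: [b1@7:R b2@10:L]
Beat 7 (R): throw ball1 h=6 -> lands@13:R; in-air after throw: [b2@10:L b1@13:R]
Beat 10 (L): throw ball2 h=6 -> lands@16:L; in-air after throw: [b1@13:R b2@16:L]

Answer: ball1:lands@13:R ball2:lands@16:L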